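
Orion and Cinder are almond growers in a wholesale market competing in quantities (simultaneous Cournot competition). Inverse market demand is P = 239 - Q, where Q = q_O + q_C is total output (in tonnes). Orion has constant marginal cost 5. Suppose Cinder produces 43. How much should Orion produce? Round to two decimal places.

With the rival's output fixed at 43, Orion's profit is π_O = (239 - 43 - q_O)q_O - (5q_O) = (196 - q_O)q_O - (5q_O).
∂π_O/∂q_O = 191 - 2q_O = 0, so q_O = 191/2.

95.50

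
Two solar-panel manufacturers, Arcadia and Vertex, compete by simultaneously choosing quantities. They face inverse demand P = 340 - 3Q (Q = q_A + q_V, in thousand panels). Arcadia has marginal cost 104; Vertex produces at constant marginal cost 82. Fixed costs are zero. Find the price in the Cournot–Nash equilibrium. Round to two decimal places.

Arcadia's profit: π_A = (340 - 3Q)q_A - (104q_A). Setting ∂π_A/∂q_A = 0: 236 - 6q_A - 3(q_V) = 0.
Vertex's first-order condition: 258 - 6q_V - 3(q_A) = 0.
Best responses: q_A = (236 - 3q_V)/6, q_V = (258 - 3q_A)/6.
Substituting one into the other gives q_A = 214/9 and q_V = 280/9.
Total output Q = 494/9, so price P = 340 - 3·(494/9) = 526/3.

175.33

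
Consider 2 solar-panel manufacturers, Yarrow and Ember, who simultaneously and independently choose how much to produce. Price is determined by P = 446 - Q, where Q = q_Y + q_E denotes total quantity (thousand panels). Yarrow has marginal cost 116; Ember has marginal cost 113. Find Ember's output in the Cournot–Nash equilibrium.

Yarrow's profit: π_Y = (446 - Q)q_Y - (116q_Y). Setting ∂π_Y/∂q_Y = 0: 330 - 2q_Y - (q_E) = 0.
Ember's first-order condition: 333 - 2q_E - (q_Y) = 0.
So q_Y = (330 - q_E)/2 and q_E = (333 - q_Y)/2.
Solving the pair: q_Y = 109, q_E = 112.

112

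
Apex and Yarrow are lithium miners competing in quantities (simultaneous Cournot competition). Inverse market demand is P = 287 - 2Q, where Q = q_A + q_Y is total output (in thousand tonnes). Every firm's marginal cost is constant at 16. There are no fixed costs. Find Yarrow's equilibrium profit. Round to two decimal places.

4080.06

A representative firm's profit is π_i = q_i(287 - 2Q) - 16q_i.
Setting ∂π_i/∂q_i = 0 with rivals' quantities fixed: 271 - 4q_i - 2q_j = 0.
With identical firms every q_j equals q_i, so q_j = q_i and 271 = 6q_i, giving q_i = 271/6.
Price P = 287 - 2·(271/3) = 319/3.
Yarrow's profit: (319/3 - 16)·(271/6) = 4080.0556.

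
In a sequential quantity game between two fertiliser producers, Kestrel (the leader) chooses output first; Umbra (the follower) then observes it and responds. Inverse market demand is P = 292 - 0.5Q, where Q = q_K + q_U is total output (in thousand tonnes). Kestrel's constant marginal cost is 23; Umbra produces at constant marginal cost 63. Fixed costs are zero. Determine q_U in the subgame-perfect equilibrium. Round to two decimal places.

74.50

Solve by backward induction. Given q_K, the follower Umbra maximises π_U = (292 - (1/2)q_K - (1/2)q_U)q_U - 63q_U.
∂π_U/∂q_U = 229 - (1/2)q_K - q_U = 0 gives the reaction function q_U = (229 - (1/2)q_K).
Kestrel substitutes q_U(q_K) into its own profit: π_K = q_K(292 - (1/2)q_K - (229 - (1/2)q_K)/2) - 23q_K = (355/2 - (1/4)q_K)q_K - 23q_K.
Leader FOC: 309/2 - (1/2)q_K = 0, so q_K = 309.
Then q_U = (229 - (1/2)·309) = 149/2.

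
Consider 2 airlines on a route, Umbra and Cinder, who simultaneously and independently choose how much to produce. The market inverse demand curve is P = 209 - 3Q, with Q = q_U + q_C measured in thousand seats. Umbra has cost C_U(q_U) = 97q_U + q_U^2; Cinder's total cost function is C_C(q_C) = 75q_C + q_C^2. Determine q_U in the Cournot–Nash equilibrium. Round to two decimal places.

Umbra's profit: π_U = (209 - 3Q)q_U - (97q_U + q_U²). Setting ∂π_U/∂q_U = 0: 112 - 8q_U - 3(q_C) = 0.
Cinder's first-order condition: 134 - 8q_C - 3(q_U) = 0.
Best responses: q_U = (112 - 3q_C)/8, q_C = (134 - 3q_U)/8.
Substituting one into the other gives q_U = 494/55 and q_C = 736/55.

8.98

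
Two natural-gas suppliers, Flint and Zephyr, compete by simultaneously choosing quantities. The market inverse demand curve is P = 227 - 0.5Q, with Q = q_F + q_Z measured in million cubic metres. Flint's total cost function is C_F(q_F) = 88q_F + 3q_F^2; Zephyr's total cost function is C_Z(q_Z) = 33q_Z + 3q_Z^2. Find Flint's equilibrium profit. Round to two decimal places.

1130.13

Flint's profit: π_F = (227 - 0.5Q)q_F - (88q_F + 3q_F²). Setting ∂π_F/∂q_F = 0: 139 - 7q_F - (1/2)(q_Z) = 0.
Zephyr's first-order condition: 194 - 7q_Z - (1/2)(q_F) = 0.
Rearranging gives the reaction functions q_F = (139 - (1/2)q_Z)/7 and q_Z = (194 - (1/2)q_F)/7.
Substituting one into the other gives q_F = 1168/65 and q_Z = 1718/65.
Price P = 227 - (1/2)·(222/5) = 1024/5.
Flint's profit: (1024/5)·(1168/65) - 88·(1168/65) - 3(1168/65)² = 1130.1264.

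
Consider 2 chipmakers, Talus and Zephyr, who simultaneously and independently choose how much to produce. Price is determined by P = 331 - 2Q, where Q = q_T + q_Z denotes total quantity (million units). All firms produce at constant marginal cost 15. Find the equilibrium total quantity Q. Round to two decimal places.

A representative firm's profit is π_i = q_i(331 - 2Q) - 15q_i.
Setting ∂π_i/∂q_i = 0 with rivals' quantities fixed: 316 - 4q_i - 2q_j = 0.
By symmetry each firm produces the same amount; substituting q_j = q_i yields q_i = 316/6 = 158/3.
Total output Q = 158/3 + 158/3 = 316/3.

105.33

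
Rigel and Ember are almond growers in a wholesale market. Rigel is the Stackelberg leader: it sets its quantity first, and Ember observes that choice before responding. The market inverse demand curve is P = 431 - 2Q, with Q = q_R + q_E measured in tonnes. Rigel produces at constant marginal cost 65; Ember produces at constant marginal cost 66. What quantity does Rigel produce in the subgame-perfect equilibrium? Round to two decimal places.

91.75

Solve by backward induction. Given q_R, the follower Ember maximises π_E = (431 - 2q_R - 2q_E)q_E - 66q_E.
Follower FOC: 365 - 2q_R - 4q_E = 0, so q_E(q_R) = (365 - 2q_R)/4.
Rigel substitutes q_E(q_R) into its own profit: π_R = q_R(431 - 2q_R - (365 - 2q_R)/2) - 65q_R = (497/2 - q_R)q_R - 65q_R.
Leader FOC: 367/2 - 2q_R = 0, so q_R = 367/4.
Then q_E = (365 - 2·(367/4))/4 = 363/8.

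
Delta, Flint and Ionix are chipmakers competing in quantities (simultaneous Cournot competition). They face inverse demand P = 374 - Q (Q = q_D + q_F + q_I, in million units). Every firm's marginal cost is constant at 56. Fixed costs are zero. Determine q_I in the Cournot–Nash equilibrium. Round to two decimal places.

79.50

A representative firm's profit is π_i = q_i(374 - Q) - 56q_i.
Setting ∂π_i/∂q_i = 0 with rivals' quantities fixed: 318 - 2q_i - Σ_{j≠i} q_j = 0.
With identical firms every q_j equals q_i, so Σ_{j≠i} q_j = 2q_i and 318 = 4q_i, giving q_i = 159/2.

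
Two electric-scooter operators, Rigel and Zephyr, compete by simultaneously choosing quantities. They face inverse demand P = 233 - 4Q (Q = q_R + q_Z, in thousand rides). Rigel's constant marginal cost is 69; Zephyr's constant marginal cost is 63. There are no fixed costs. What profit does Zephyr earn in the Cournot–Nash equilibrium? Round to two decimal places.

Rigel's profit: π_R = (233 - 4Q)q_R - (69q_R). Setting ∂π_R/∂q_R = 0: 164 - 8q_R - 4(q_Z) = 0.
Zephyr's profit: π_Z = (233 - 4Q)q_Z - (63q_Z). Setting ∂π_Z/∂q_Z = 0: 170 - 8q_Z - 4(q_R) = 0.
Rearranging gives the reaction functions q_R = (164 - 4q_Z)/8 and q_Z = (170 - 4q_R)/8.
Solving the pair: q_R = 79/6, q_Z = 44/3.
Price P = 233 - 4·(167/6) = 365/3.
Zephyr's profit: (365/3 - 63)·(44/3) = 860.4444.

860.44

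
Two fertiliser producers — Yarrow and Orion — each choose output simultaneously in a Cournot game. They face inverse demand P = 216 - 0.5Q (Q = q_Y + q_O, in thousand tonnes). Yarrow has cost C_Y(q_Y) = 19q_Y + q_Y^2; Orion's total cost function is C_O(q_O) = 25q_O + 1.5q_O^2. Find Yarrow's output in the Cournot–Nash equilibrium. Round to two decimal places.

58.94

Yarrow's profit: π_Y = (216 - 0.5Q)q_Y - (19q_Y + q_Y²). Setting ∂π_Y/∂q_Y = 0: 197 - 3q_Y - (1/2)(q_O) = 0.
Orion's first-order condition: 191 - 4q_O - (1/2)(q_Y) = 0.
Best responses: q_Y = (197 - (1/2)q_O)/3, q_O = (191 - (1/2)q_Y)/4.
Substituting one into the other gives q_Y = 58.9362 and q_O = 1898/47.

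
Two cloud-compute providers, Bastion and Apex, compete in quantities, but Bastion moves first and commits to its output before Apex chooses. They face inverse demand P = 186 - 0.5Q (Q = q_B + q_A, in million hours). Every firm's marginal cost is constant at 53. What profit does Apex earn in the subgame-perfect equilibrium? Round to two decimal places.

2211.13

Solve by backward induction. Given q_B, the follower Apex maximises π_A = (186 - (1/2)q_B - (1/2)q_A)q_A - 53q_A.
∂π_A/∂q_A = 133 - (1/2)q_B - q_A = 0 gives the reaction function q_A = (133 - (1/2)q_B).
Bastion substitutes q_A(q_B) into its own profit: π_B = q_B(186 - (1/2)q_B - (133 - (1/2)q_B)/2) - 53q_B = (239/2 - (1/4)q_B)q_B - 53q_B.
Leader FOC: 133/2 - (1/2)q_B = 0, so q_B = 133.
Then q_A = (133 - (1/2)·133) = 133/2.
Price P = 186 - (1/2)·(399/2) = 345/4.
Apex's profit: (345/4 - 53)·(133/2) = 2211.1250.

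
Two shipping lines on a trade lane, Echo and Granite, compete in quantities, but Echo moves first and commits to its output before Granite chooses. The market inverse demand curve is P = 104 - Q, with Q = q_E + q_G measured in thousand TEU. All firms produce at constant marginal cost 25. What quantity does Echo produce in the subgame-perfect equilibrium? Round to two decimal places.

39.50

Solve by backward induction. Given q_E, the follower Granite maximises π_G = (104 - q_E - q_G)q_G - 25q_G.
∂π_G/∂q_G = 79 - q_E - 2q_G = 0 gives the reaction function q_G = (79 - q_E)/2.
Echo substitutes q_G(q_E) into its own profit: π_E = q_E(104 - q_E - (79 - q_E)/2) - 25q_E = (129/2 - (1/2)q_E)q_E - 25q_E.
Leader FOC: 79/2 - q_E = 0, so q_E = 79/2.
Then q_G = (79 - 79/2)/2 = 79/4.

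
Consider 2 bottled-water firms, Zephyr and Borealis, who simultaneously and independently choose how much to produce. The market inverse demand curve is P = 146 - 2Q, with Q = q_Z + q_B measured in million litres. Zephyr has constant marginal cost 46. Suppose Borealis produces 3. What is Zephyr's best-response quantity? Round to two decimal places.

With the rival's output fixed at 3, Zephyr's profit is π_Z = (146 - 2·3 - 2q_Z)q_Z - (46q_Z) = (140 - 2q_Z)q_Z - (46q_Z).
∂π_Z/∂q_Z = 94 - 4q_Z = 0, so q_Z = 47/2.

23.50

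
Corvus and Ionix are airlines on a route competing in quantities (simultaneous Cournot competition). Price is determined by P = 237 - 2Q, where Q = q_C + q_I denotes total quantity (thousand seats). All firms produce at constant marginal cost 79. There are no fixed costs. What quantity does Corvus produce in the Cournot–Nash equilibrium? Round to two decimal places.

26.33

Each firm earns π_i = (237 - 2Q)q_i - 79q_i.
First-order condition (treating rivals' output as given): 158 - 4q_i - 2q_j = 0.
With identical firms every q_j equals q_i, so q_j = q_i and 158 = 6q_i, giving q_i = 79/3.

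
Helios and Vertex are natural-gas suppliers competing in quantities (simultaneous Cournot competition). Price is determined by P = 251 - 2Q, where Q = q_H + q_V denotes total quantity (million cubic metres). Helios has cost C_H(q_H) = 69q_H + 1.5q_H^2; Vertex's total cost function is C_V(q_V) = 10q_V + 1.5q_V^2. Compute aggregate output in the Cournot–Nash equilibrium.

47

Helios's profit: π_H = (251 - 2Q)q_H - (69q_H + (3/2)q_H²). Setting ∂π_H/∂q_H = 0: 182 - 7q_H - 2(q_V) = 0.
Vertex's profit: π_V = (251 - 2Q)q_V - (10q_V + (3/2)q_V²). Setting ∂π_V/∂q_V = 0: 241 - 7q_V - 2(q_H) = 0.
So q_H = (182 - 2q_V)/7 and q_V = (241 - 2q_H)/7.
Substituting one into the other gives q_H = 88/5 and q_V = 147/5.
Total output Q = 88/5 + 147/5 = 47.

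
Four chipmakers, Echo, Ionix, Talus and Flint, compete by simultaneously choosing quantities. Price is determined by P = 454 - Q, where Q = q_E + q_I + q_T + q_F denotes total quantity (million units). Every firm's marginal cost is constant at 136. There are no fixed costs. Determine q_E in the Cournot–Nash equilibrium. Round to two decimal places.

63.60

A representative firm's profit is π_i = q_i(454 - Q) - 136q_i.
First-order condition (treating rivals' output as given): 318 - 2q_i - Σ_{j≠i} q_j = 0.
By symmetry each firm produces the same amount; substituting Σ_{j≠i} q_j = 3q_i yields q_i = 318/5.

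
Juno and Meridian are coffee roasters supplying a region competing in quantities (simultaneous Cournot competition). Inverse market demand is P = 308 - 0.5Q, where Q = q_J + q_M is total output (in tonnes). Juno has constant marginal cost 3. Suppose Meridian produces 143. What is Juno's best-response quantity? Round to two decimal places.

233.50

With the rival's output fixed at 143, Juno's profit is π_J = (308 - (1/2)·143 - (1/2)q_J)q_J - (3q_J) = (473/2 - (1/2)q_J)q_J - (3q_J).
∂π_J/∂q_J = 467/2 - q_J = 0, so q_J = 467/2.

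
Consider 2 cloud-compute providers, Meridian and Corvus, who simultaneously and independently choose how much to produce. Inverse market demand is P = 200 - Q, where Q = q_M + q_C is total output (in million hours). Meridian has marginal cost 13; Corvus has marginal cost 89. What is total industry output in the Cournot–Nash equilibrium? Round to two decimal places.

99.33

Meridian's profit: π_M = (200 - Q)q_M - (13q_M). Setting ∂π_M/∂q_M = 0: 187 - 2q_M - (q_C) = 0.
Corvus's profit: π_C = (200 - Q)q_C - (89q_C). Setting ∂π_C/∂q_C = 0: 111 - 2q_C - (q_M) = 0.
Rearranging gives the reaction functions q_M = (187 - q_C)/2 and q_C = (111 - q_M)/2.
Solving the pair: q_M = 263/3, q_C = 35/3.
Total output Q = 263/3 + 35/3 = 298/3.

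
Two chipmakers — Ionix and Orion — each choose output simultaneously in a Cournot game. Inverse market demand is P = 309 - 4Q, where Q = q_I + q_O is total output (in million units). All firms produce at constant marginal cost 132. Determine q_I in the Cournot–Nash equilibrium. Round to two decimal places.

14.75

Each firm earns π_i = (309 - 4Q)q_i - 132q_i.
First-order condition (treating rivals' output as given): 177 - 8q_i - 4q_j = 0.
With identical firms every q_j equals q_i, so q_j = q_i and 177 = 12q_i, giving q_i = 59/4.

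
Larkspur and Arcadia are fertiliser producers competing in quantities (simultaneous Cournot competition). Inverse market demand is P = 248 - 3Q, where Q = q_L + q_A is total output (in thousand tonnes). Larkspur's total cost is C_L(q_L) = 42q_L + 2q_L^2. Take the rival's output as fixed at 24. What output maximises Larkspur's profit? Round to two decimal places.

13.40

With the rival's output fixed at 24, Larkspur's profit is π_L = (248 - 3·24 - 3q_L)q_L - (42q_L + 2q_L²) = (176 - 3q_L)q_L - (42q_L + 2q_L²).
∂π_L/∂q_L = 134 - 10q_L = 0, so q_L = 67/5.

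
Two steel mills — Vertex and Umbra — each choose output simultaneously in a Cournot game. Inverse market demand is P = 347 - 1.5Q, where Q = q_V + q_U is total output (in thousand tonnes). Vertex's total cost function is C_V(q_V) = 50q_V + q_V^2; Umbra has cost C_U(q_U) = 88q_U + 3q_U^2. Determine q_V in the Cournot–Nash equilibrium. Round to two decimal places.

Vertex's profit: π_V = (347 - 1.5Q)q_V - (50q_V + q_V²). Setting ∂π_V/∂q_V = 0: 297 - 5q_V - (3/2)(q_U) = 0.
Umbra's profit: π_U = (347 - 1.5Q)q_U - (88q_U + 3q_U²). Setting ∂π_U/∂q_U = 0: 259 - 9q_U - (3/2)(q_V) = 0.
So q_V = (297 - (3/2)q_U)/5 and q_U = (259 - (3/2)q_V)/9.
Substituting one into the other gives q_V = 53.4386 and q_U = 19.8713.

53.44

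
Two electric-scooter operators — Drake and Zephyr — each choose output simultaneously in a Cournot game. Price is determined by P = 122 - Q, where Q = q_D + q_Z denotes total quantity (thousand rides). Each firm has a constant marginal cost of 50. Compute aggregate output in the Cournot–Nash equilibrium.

48

A representative firm's profit is π_i = q_i(122 - Q) - 50q_i.
Setting ∂π_i/∂q_i = 0 with rivals' quantities fixed: 72 - 2q_i - q_j = 0.
With identical firms every q_j equals q_i, so q_j = q_i and 72 = 3q_i, giving q_i = 24.
Total output Q = 24 + 24 = 48.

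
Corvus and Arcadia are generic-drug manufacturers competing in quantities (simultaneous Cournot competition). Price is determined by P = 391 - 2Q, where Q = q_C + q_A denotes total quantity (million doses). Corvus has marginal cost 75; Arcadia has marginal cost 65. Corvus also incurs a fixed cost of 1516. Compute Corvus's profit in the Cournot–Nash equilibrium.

3686

Corvus's profit: π_C = (391 - 2Q)q_C - (75q_C). Setting ∂π_C/∂q_C = 0: 316 - 4q_C - 2(q_A) = 0.
Arcadia's first-order condition: 326 - 4q_A - 2(q_C) = 0.
So q_C = (316 - 2q_A)/4 and q_A = (326 - 2q_C)/4.
Solving the pair: q_C = 51, q_A = 56.
Price P = 391 - 2·107 = 177.
Corvus's profit: (177 - 75)·51 - 1516 = 3686.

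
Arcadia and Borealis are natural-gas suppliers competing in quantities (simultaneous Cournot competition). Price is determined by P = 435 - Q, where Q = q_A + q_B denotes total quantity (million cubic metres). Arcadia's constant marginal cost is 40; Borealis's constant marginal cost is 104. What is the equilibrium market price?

Arcadia's profit: π_A = (435 - Q)q_A - (40q_A). Setting ∂π_A/∂q_A = 0: 395 - 2q_A - (q_B) = 0.
Borealis's first-order condition: 331 - 2q_B - (q_A) = 0.
So q_A = (395 - q_B)/2 and q_B = (331 - q_A)/2.
Substituting one into the other gives q_A = 153 and q_B = 89.
Total output Q = 242, so price P = 435 - 242 = 193.

193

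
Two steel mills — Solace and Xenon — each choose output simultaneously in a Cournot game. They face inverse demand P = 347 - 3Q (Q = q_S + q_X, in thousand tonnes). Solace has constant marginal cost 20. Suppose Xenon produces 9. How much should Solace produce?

With the rival's output fixed at 9, Solace's profit is π_S = (347 - 3·9 - 3q_S)q_S - (20q_S) = (320 - 3q_S)q_S - (20q_S).
∂π_S/∂q_S = 300 - 6q_S = 0, so q_S = 50.

50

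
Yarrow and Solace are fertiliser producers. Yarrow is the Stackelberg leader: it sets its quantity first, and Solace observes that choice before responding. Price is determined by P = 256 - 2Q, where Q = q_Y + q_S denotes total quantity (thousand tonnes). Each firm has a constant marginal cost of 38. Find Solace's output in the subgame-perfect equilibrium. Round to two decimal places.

27.25

Solve by backward induction. Given q_Y, the follower Solace maximises π_S = (256 - 2q_Y - 2q_S)q_S - 38q_S.
Setting the follower's marginal profit to zero, 218 - 2q_Y - 4q_S = 0, i.e. q_S = (218 - 2q_Y)/4.
The leader anticipates this reaction. Substituting into P = 256 - 2Q gives P = 147 - q_Y, so π_Y = (147 - q_Y)q_Y - 38q_Y.
Maximising: ∂π_Y/∂q_Y = 109 - 2q_Y = 0, giving q_Y = 109/2.
Then q_S = (218 - 2·(109/2))/4 = 109/4.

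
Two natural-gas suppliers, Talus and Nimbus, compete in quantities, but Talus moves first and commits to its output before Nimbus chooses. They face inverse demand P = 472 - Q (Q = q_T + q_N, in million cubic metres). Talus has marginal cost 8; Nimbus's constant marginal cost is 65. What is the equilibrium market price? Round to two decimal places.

The follower Nimbus best-responds to any q_T: π_N = (472 - Q)q_N - 65q_N.
Follower FOC: 407 - q_T - 2q_N = 0, so q_N(q_T) = (407 - q_T)/2.
Talus substitutes q_N(q_T) into its own profit: π_T = q_T(472 - q_T - (407 - q_T)/2) - 8q_T = (537/2 - (1/2)q_T)q_T - 8q_T.
The leader's first-order condition 521/2 - q_T = 0 yields q_T = 521/2.
Then q_N = (407 - 521/2)/2 = 293/4.
Total output Q = 1335/4, so price P = 472 - 1335/4 = 553/4.

138.25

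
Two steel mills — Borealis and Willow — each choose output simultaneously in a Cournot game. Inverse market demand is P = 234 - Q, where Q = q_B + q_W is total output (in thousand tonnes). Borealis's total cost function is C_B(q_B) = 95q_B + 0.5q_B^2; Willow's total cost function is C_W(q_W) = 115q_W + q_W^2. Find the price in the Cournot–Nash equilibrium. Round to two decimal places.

Borealis's profit: π_B = (234 - Q)q_B - (95q_B + (1/2)q_B²). Setting ∂π_B/∂q_B = 0: 139 - 3q_B - (q_W) = 0.
Willow's profit: π_W = (234 - Q)q_W - (115q_W + q_W²). Setting ∂π_W/∂q_W = 0: 119 - 4q_W - (q_B) = 0.
So q_B = (139 - q_W)/3 and q_W = (119 - q_B)/4.
Substituting one into the other gives q_B = 437/11 and q_W = 218/11.
Total output Q = 655/11, so price P = 234 - 655/11 = 1919/11.

174.45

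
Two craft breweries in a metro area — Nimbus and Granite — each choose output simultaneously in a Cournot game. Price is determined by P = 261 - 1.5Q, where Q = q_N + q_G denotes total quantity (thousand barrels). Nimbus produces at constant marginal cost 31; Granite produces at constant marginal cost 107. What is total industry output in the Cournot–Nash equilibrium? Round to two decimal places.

85.33

Nimbus's profit: π_N = (261 - 1.5Q)q_N - (31q_N). Setting ∂π_N/∂q_N = 0: 230 - 3q_N - (3/2)(q_G) = 0.
Granite's profit: π_G = (261 - 1.5Q)q_G - (107q_G). Setting ∂π_G/∂q_G = 0: 154 - 3q_G - (3/2)(q_N) = 0.
So q_N = (230 - (3/2)q_G)/3 and q_G = (154 - (3/2)q_N)/3.
Substituting one into the other gives q_N = 68 and q_G = 52/3.
Total output Q = 68 + 52/3 = 256/3.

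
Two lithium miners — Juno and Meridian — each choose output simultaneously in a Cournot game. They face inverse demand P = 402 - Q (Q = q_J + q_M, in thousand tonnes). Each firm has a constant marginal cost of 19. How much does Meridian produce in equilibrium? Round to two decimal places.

127.67

Each firm earns π_i = (402 - Q)q_i - 19q_i.
First-order condition (treating rivals' output as given): 383 - 2q_i - q_j = 0.
With identical firms every q_j equals q_i, so q_j = q_i and 383 = 3q_i, giving q_i = 383/3.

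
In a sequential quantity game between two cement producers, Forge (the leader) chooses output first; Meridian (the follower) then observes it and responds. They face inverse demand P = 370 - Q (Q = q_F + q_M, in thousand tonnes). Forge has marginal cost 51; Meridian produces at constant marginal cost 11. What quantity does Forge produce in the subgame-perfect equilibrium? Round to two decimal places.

Solve by backward induction. Given q_F, the follower Meridian maximises π_M = (370 - q_F - q_M)q_M - 11q_M.
Follower FOC: 359 - q_F - 2q_M = 0, so q_M(q_F) = (359 - q_F)/2.
The leader anticipates this reaction. Substituting into P = 370 - Q gives P = 381/2 - (1/2)q_F, so π_F = (381/2 - (1/2)q_F)q_F - 51q_F.
Maximising: ∂π_F/∂q_F = 279/2 - q_F = 0, giving q_F = 279/2.
Then q_M = (359 - 279/2)/2 = 439/4.

139.50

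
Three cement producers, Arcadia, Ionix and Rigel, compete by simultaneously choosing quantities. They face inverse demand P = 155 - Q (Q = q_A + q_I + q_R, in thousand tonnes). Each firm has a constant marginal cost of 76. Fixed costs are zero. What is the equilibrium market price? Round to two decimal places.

A representative firm's profit is π_i = q_i(155 - Q) - 76q_i.
First-order condition (treating rivals' output as given): 79 - 2q_i - Σ_{j≠i} q_j = 0.
By symmetry each firm produces the same amount; substituting Σ_{j≠i} q_j = 2q_i yields q_i = 79/4.
Total output Q = 237/4, so price P = 155 - 237/4 = 383/4.

95.75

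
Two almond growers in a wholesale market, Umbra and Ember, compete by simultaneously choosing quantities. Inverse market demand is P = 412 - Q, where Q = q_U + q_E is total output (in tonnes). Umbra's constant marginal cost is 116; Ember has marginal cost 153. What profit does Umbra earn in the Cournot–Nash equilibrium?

12321

Umbra's profit: π_U = (412 - Q)q_U - (116q_U). Setting ∂π_U/∂q_U = 0: 296 - 2q_U - (q_E) = 0.
Ember's first-order condition: 259 - 2q_E - (q_U) = 0.
Best responses: q_U = (296 - q_E)/2, q_E = (259 - q_U)/2.
Solving the pair: q_U = 111, q_E = 74.
Price P = 412 - 185 = 227.
Umbra's profit: (227 - 116)·111 = 12321.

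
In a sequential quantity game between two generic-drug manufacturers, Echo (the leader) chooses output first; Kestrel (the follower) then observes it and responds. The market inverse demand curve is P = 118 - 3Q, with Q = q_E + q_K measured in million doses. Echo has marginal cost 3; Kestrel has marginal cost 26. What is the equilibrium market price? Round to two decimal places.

37.50

Solve by backward induction. Given q_E, the follower Kestrel maximises π_K = (118 - 3q_E - 3q_K)q_K - 26q_K.
Follower FOC: 92 - 3q_E - 6q_K = 0, so q_K(q_E) = (92 - 3q_E)/6.
Echo substitutes q_K(q_E) into its own profit: π_E = q_E(118 - 3q_E - (92 - 3q_E)/2) - 3q_E = (72 - (3/2)q_E)q_E - 3q_E.
Leader FOC: 69 - 3q_E = 0, so q_E = 23.
Then q_K = (92 - 3·23)/6 = 23/6.
Total output Q = 161/6, so price P = 118 - 3·(161/6) = 75/2.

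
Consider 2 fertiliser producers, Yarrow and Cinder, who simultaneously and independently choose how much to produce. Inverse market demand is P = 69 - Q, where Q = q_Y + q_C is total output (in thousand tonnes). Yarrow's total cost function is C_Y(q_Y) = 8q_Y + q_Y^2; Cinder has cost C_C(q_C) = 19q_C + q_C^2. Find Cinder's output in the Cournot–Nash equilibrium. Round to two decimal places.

9.27

Yarrow's profit: π_Y = (69 - Q)q_Y - (8q_Y + q_Y²). Setting ∂π_Y/∂q_Y = 0: 61 - 4q_Y - (q_C) = 0.
Cinder's first-order condition: 50 - 4q_C - (q_Y) = 0.
Best responses: q_Y = (61 - q_C)/4, q_C = (50 - q_Y)/4.
Solving the pair: q_Y = 194/15, q_C = 139/15.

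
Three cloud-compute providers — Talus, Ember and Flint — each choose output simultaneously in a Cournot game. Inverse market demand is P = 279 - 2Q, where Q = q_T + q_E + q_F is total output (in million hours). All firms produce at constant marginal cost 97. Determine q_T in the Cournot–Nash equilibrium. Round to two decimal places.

22.75

Each firm earns π_i = (279 - 2Q)q_i - 97q_i.
Setting ∂π_i/∂q_i = 0 with rivals' quantities fixed: 182 - 4q_i - 2·Σ_{j≠i} q_j = 0.
By symmetry each firm produces the same amount; substituting Σ_{j≠i} q_j = 2q_i yields q_i = 182/8 = 91/4.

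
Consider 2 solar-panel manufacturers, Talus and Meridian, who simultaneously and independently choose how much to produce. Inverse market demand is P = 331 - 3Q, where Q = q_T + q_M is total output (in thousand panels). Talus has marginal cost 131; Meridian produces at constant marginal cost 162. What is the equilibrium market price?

208

Talus's profit: π_T = (331 - 3Q)q_T - (131q_T). Setting ∂π_T/∂q_T = 0: 200 - 6q_T - 3(q_M) = 0.
Meridian's profit: π_M = (331 - 3Q)q_M - (162q_M). Setting ∂π_M/∂q_M = 0: 169 - 6q_M - 3(q_T) = 0.
Rearranging gives the reaction functions q_T = (200 - 3q_M)/6 and q_M = (169 - 3q_T)/6.
Solving the pair: q_T = 77/3, q_M = 46/3.
Total output Q = 41, so price P = 331 - 3·41 = 208.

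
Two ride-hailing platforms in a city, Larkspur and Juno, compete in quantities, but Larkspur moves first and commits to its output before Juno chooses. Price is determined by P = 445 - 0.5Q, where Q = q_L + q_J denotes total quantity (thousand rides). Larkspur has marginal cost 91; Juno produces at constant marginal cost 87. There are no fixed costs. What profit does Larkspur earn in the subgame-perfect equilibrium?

Solve by backward induction. Given q_L, the follower Juno maximises π_J = (445 - (1/2)q_L - (1/2)q_J)q_J - 87q_J.
Follower FOC: 358 - (1/2)q_L - q_J = 0, so q_J(q_L) = (358 - (1/2)q_L).
The leader anticipates this reaction. Substituting into P = 445 - 0.5Q gives P = 266 - (1/4)q_L, so π_L = (266 - (1/4)q_L)q_L - 91q_L.
The leader's first-order condition 175 - (1/2)q_L = 0 yields q_L = 350.
Then q_J = (358 - (1/2)·350) = 183.
Price P = 445 - (1/2)·533 = 357/2.
Larkspur's profit: (357/2 - 91)·350 = 30625.

30625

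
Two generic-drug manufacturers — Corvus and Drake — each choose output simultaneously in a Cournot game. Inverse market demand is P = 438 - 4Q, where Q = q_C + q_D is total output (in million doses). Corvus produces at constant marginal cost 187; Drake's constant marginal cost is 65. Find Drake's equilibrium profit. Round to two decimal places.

Corvus's profit: π_C = (438 - 4Q)q_C - (187q_C). Setting ∂π_C/∂q_C = 0: 251 - 8q_C - 4(q_D) = 0.
Drake's profit: π_D = (438 - 4Q)q_D - (65q_D). Setting ∂π_D/∂q_D = 0: 373 - 8q_D - 4(q_C) = 0.
So q_C = (251 - 4q_D)/8 and q_D = (373 - 4q_C)/8.
Substituting one into the other gives q_C = 43/4 and q_D = 165/4.
Price P = 438 - 4·52 = 230.
Drake's profit: (230 - 65)·(165/4) = 6806.2500.

6806.25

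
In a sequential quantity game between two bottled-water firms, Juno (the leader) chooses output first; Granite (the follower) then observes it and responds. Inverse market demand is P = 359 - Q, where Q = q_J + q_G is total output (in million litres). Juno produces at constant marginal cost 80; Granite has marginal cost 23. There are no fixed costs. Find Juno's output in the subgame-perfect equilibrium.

111

Solve by backward induction. Given q_J, the follower Granite maximises π_G = (359 - q_J - q_G)q_G - 23q_G.
∂π_G/∂q_G = 336 - q_J - 2q_G = 0 gives the reaction function q_G = (336 - q_J)/2.
Juno substitutes q_G(q_J) into its own profit: π_J = q_J(359 - q_J - (336 - q_J)/2) - 80q_J = (191 - (1/2)q_J)q_J - 80q_J.
Leader FOC: 111 - q_J = 0, so q_J = 111.
Then q_G = (336 - 111)/2 = 225/2.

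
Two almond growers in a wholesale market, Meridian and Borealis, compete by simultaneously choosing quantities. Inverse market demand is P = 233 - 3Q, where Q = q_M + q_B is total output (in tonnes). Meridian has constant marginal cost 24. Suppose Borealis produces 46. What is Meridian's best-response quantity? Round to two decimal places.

11.83

With the rival's output fixed at 46, Meridian's profit is π_M = (233 - 3·46 - 3q_M)q_M - (24q_M) = (95 - 3q_M)q_M - (24q_M).
∂π_M/∂q_M = 71 - 6q_M = 0, so q_M = 71/6.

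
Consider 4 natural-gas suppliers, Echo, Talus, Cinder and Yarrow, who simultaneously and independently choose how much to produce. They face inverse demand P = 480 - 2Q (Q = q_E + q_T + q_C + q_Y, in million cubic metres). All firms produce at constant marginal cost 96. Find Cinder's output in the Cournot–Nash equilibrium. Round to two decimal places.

38.40

A representative firm's profit is π_i = q_i(480 - 2Q) - 96q_i.
First-order condition (treating rivals' output as given): 384 - 4q_i - 2·Σ_{j≠i} q_j = 0.
By symmetry each firm produces the same amount; substituting Σ_{j≠i} q_j = 3q_i yields q_i = 384/10 = 192/5.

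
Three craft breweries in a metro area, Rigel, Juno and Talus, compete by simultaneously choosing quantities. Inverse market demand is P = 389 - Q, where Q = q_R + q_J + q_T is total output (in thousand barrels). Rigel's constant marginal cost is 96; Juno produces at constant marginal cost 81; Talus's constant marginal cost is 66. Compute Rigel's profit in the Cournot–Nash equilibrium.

3844

Rigel's profit: π_R = (389 - Q)q_R - (96q_R). Setting ∂π_R/∂q_R = 0: 293 - 2q_R - (q_J + q_T) = 0.
Juno's profit: π_J = (389 - Q)q_J - (81q_J). Setting ∂π_J/∂q_J = 0: 308 - 2q_J - (q_R + q_T) = 0.
Talus's first-order condition: 323 - 2q_T - (q_R + q_J) = 0.
Adding the 3 first-order conditions: 924 − 4Q = 0, so Q = 231.
Back-substituting: q_R = (293 − 231) = 62, q_J = (308 − 231) = 77, q_T = (323 − 231) = 92.
Price P = 389 - 231 = 158.
Rigel's profit: (158 - 96)·62 = 3844.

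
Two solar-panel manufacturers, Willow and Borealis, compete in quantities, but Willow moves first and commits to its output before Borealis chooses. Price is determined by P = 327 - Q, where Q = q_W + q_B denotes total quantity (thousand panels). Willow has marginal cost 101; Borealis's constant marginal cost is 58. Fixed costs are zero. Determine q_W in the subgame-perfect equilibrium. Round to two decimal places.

The follower Borealis best-responds to any q_W: π_B = (327 - Q)q_B - 58q_B.
Setting the follower's marginal profit to zero, 269 - q_W - 2q_B = 0, i.e. q_B = (269 - q_W)/2.
The leader anticipates this reaction. Substituting into P = 327 - Q gives P = 385/2 - (1/2)q_W, so π_W = (385/2 - (1/2)q_W)q_W - 101q_W.
Maximising: ∂π_W/∂q_W = 183/2 - q_W = 0, giving q_W = 183/2.
Then q_B = (269 - 183/2)/2 = 355/4.

91.50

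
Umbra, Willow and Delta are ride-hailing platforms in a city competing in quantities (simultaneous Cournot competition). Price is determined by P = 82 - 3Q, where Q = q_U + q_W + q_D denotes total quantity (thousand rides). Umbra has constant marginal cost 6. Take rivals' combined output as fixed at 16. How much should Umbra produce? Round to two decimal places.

With rivals' combined output fixed at 16, Umbra's profit is π_U = (82 - 3·16 - 3q_U)q_U - (6q_U) = (34 - 3q_U)q_U - (6q_U).
∂π_U/∂q_U = 28 - 6q_U = 0, so q_U = 14/3.

4.67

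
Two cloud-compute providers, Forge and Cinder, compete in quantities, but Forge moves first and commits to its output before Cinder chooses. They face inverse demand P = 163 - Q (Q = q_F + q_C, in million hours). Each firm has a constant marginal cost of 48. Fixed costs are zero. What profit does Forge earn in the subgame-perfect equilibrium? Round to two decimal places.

1653.13

Solve by backward induction. Given q_F, the follower Cinder maximises π_C = (163 - q_F - q_C)q_C - 48q_C.
∂π_C/∂q_C = 115 - q_F - 2q_C = 0 gives the reaction function q_C = (115 - q_F)/2.
Forge substitutes q_C(q_F) into its own profit: π_F = q_F(163 - q_F - (115 - q_F)/2) - 48q_F = (211/2 - (1/2)q_F)q_F - 48q_F.
Leader FOC: 115/2 - q_F = 0, so q_F = 115/2.
Then q_C = (115 - 115/2)/2 = 115/4.
Price P = 163 - 345/4 = 307/4.
Forge's profit: (307/4 - 48)·(115/2) = 1653.1250.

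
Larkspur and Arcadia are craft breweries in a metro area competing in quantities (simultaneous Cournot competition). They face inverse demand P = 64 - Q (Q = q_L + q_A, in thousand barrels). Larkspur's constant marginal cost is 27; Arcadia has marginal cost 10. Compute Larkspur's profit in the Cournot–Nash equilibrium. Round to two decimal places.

44.44

Larkspur's profit: π_L = (64 - Q)q_L - (27q_L). Setting ∂π_L/∂q_L = 0: 37 - 2q_L - (q_A) = 0.
Arcadia's profit: π_A = (64 - Q)q_A - (10q_A). Setting ∂π_A/∂q_A = 0: 54 - 2q_A - (q_L) = 0.
Rearranging gives the reaction functions q_L = (37 - q_A)/2 and q_A = (54 - q_L)/2.
Solving the pair: q_L = 20/3, q_A = 71/3.
Price P = 64 - 91/3 = 101/3.
Larkspur's profit: (101/3 - 27)·(20/3) = 400/9.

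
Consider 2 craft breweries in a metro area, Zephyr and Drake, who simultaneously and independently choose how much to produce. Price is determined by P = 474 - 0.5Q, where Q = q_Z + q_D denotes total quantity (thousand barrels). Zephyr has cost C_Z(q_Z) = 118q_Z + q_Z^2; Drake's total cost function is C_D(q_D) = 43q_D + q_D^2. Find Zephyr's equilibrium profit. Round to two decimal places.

Zephyr's profit: π_Z = (474 - 0.5Q)q_Z - (118q_Z + q_Z²). Setting ∂π_Z/∂q_Z = 0: 356 - 3q_Z - (1/2)(q_D) = 0.
Drake's profit: π_D = (474 - 0.5Q)q_D - (43q_D + q_D²). Setting ∂π_D/∂q_D = 0: 431 - 3q_D - (1/2)(q_Z) = 0.
So q_Z = (356 - (1/2)q_D)/3 and q_D = (431 - (1/2)q_Z)/3.
Solving the pair: q_Z = 682/7, q_D = 892/7.
Price P = 474 - (1/2)·(1574/7) = 361.5714.
Zephyr's profit: 361.5714·(682/7) - 118·(682/7) - (682/7)² = 14238.4898.

14238.49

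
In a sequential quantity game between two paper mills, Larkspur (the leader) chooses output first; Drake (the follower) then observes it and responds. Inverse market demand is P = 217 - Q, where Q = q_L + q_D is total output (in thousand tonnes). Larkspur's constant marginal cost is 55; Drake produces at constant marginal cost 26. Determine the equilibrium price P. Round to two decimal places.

Solve by backward induction. Given q_L, the follower Drake maximises π_D = (217 - q_L - q_D)q_D - 26q_D.
Setting the follower's marginal profit to zero, 191 - q_L - 2q_D = 0, i.e. q_D = (191 - q_L)/2.
Larkspur substitutes q_D(q_L) into its own profit: π_L = q_L(217 - q_L - (191 - q_L)/2) - 55q_L = (243/2 - (1/2)q_L)q_L - 55q_L.
Maximising: ∂π_L/∂q_L = 133/2 - q_L = 0, giving q_L = 133/2.
Then q_D = (191 - 133/2)/2 = 249/4.
Total output Q = 515/4, so price P = 217 - 515/4 = 353/4.

88.25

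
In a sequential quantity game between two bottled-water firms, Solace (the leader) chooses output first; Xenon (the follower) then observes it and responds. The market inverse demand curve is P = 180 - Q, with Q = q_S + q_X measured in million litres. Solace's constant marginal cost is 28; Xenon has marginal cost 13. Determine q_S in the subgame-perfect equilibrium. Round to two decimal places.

68.50

Solve by backward induction. Given q_S, the follower Xenon maximises π_X = (180 - q_S - q_X)q_X - 13q_X.
∂π_X/∂q_X = 167 - q_S - 2q_X = 0 gives the reaction function q_X = (167 - q_S)/2.
Solace substitutes q_X(q_S) into its own profit: π_S = q_S(180 - q_S - (167 - q_S)/2) - 28q_S = (193/2 - (1/2)q_S)q_S - 28q_S.
The leader's first-order condition 137/2 - q_S = 0 yields q_S = 137/2.
Then q_X = (167 - 137/2)/2 = 197/4.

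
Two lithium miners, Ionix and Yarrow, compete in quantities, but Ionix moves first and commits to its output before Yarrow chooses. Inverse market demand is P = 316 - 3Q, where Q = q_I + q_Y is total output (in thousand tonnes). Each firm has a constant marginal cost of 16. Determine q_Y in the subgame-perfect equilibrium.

Solve by backward induction. Given q_I, the follower Yarrow maximises π_Y = (316 - 3q_I - 3q_Y)q_Y - 16q_Y.
∂π_Y/∂q_Y = 300 - 3q_I - 6q_Y = 0 gives the reaction function q_Y = (300 - 3q_I)/6.
The leader anticipates this reaction. Substituting into P = 316 - 3Q gives P = 166 - (3/2)q_I, so π_I = (166 - (3/2)q_I)q_I - 16q_I.
Maximising: ∂π_I/∂q_I = 150 - 3q_I = 0, giving q_I = 50.
Then q_Y = (300 - 3·50)/6 = 25.

25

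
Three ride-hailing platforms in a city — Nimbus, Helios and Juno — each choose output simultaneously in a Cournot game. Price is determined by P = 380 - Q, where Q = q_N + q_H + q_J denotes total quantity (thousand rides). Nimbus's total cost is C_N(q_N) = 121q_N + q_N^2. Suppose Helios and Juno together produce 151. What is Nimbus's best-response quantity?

27

With rivals' combined output fixed at 151, Nimbus's profit is π_N = (380 - 151 - q_N)q_N - (121q_N + q_N²) = (229 - q_N)q_N - (121q_N + q_N²).
∂π_N/∂q_N = 108 - 4q_N = 0, so q_N = 27.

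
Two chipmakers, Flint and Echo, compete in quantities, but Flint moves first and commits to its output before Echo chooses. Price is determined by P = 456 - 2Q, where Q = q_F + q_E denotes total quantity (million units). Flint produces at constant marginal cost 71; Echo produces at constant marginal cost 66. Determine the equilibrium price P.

166

Solve by backward induction. Given q_F, the follower Echo maximises π_E = (456 - 2q_F - 2q_E)q_E - 66q_E.
∂π_E/∂q_E = 390 - 2q_F - 4q_E = 0 gives the reaction function q_E = (390 - 2q_F)/4.
Flint substitutes q_E(q_F) into its own profit: π_F = q_F(456 - 2q_F - (390 - 2q_F)/2) - 71q_F = (261 - q_F)q_F - 71q_F.
Maximising: ∂π_F/∂q_F = 190 - 2q_F = 0, giving q_F = 95.
Then q_E = (390 - 2·95)/4 = 50.
Total output Q = 145, so price P = 456 - 2·145 = 166.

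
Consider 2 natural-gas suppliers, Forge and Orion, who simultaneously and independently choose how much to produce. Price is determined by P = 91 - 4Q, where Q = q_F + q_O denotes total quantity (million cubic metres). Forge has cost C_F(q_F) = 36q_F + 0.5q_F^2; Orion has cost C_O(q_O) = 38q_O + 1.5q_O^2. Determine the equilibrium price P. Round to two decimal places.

59.67

Forge's profit: π_F = (91 - 4Q)q_F - (36q_F + (1/2)q_F²). Setting ∂π_F/∂q_F = 0: 55 - 9q_F - 4(q_O) = 0.
Orion's first-order condition: 53 - 11q_O - 4(q_F) = 0.
Best responses: q_F = (55 - 4q_O)/9, q_O = (53 - 4q_F)/11.
Substituting one into the other gives q_F = 393/83 and q_O = 257/83.
Total output Q = 650/83, so price P = 91 - 4·(650/83) = 59.6747.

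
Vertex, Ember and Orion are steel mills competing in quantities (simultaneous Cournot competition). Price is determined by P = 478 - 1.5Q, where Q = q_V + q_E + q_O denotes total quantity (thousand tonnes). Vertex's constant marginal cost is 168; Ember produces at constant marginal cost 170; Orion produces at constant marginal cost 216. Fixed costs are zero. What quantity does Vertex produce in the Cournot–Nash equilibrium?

Vertex's profit: π_V = (478 - 1.5Q)q_V - (168q_V). Setting ∂π_V/∂q_V = 0: 310 - 3q_V - (3/2)(q_E + q_O) = 0.
Ember's profit: π_E = (478 - 1.5Q)q_E - (170q_E). Setting ∂π_E/∂q_E = 0: 308 - 3q_E - (3/2)(q_V + q_O) = 0.
Orion's profit: π_O = (478 - 1.5Q)q_O - (216q_O). Setting ∂π_O/∂q_O = 0: 262 - 3q_O - (3/2)(q_V + q_E) = 0.
Adding the 3 conditions: 880 − 3Q − 3Q = 0, i.e. Q = 440/3.
Back-substituting: q_V = (310 − 220)/(3/2) = 60, q_E = (308 − 220)/(3/2) = 176/3, q_O = (262 − 220)/(3/2) = 28.

60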